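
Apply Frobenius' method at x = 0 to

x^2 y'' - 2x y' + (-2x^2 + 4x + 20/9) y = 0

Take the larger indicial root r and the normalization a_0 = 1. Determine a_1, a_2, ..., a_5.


Write in Frobenius form y'' + (p(x)/x) y' + (q(x)/x^2) y = 0:
  p(x) = -2,  q(x) = -2x^2 + 4x + 20/9.
Indicial equation: r(r-1) + (-2) r + (20/9) = 0 -> roots r_1 = 5/3, r_2 = 4/3.
Take r = r_1 = 5/3. Let y(x) = x^r sum_{n>=0} a_n x^n with a_0 = 1.
Substitute y = x^r sum a_n x^n and match x^{r+n}. The recurrence is
  D(n) a_n + 4 a_{n-1} - 2 a_{n-2} = 0,  where D(n) = (r+n)(r+n-1) + (-2)(r+n) + (20/9).
  a_n = [-4 a_{n-1} + 2 a_{n-2}] / D(n).
Since the indicial polynomial factors as (r - r_1)(r - r_2), D(n) = (r_1 + n - r_1)(r_1 + n - r_2) = n(n + 1/3).
Evaluating step by step (a_0 = 1):
  n = 1: D(1) = 1(1 + 1/3) = 4/3; numerator = -4(1) = -4; a_1 = (-4)/(4/3) = -3
  n = 2: D(2) = 2(2 + 1/3) = 14/3; numerator = -4(-3) + 2(1) = 14; a_2 = (14)/(14/3) = 3
  n = 3: D(3) = 3(3 + 1/3) = 10; numerator = -4(3) + 2(-3) = -18; a_3 = (-18)/(10) = -9/5
  n = 4: D(4) = 4(4 + 1/3) = 52/3; numerator = -4(-9/5) + 2(3) = 66/5; a_4 = (66/5)/(52/3) = 99/130
  n = 5: D(5) = 5(5 + 1/3) = 80/3; numerator = -4(99/130) + 2(-9/5) = -432/65; a_5 = (-432/65)/(80/3) = -81/325

r = 5/3; a_0 = 1; a_1 = -3; a_2 = 3; a_3 = -9/5; a_4 = 99/130; a_5 = -81/325


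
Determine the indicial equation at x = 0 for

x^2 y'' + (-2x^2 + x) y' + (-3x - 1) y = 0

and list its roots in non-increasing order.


Divide by x^2 to reach normal form y'' + P_1(x) y' + P_2(x) y = 0 with P_1(x) = -2 + 1/x and P_2(x) = -3/x - 1/x^2.
x = 0 is a singular point because the y'-coefficient -2 + 1/x has a pole at x = 0 and the y-coefficient -3/x - 1/x^2 has a pole at x = 0.
It is a regular singular point because x P_1(x) = p(x) = 1 - 2x and x^2 P_2(x) = q(x) = -3x - 1 are polynomials, hence analytic at x = 0.
p(0) = 1,  q(0) = -1.
Indicial equation: r(r-1) + p(0) r + q(0) = 0, i.e. r^2 + (p(0) - 1) r + q(0) = 0, i.e. r^2 - 1 = 0.
Discriminant: (0)^2 - 4(-1) = 4, so r = (0 ± 2)/2.
Solving: r_1 = 1, r_2 = -1.

indicial: r^2 - 1 = 0; roots r_1 = 1, r_2 = -1


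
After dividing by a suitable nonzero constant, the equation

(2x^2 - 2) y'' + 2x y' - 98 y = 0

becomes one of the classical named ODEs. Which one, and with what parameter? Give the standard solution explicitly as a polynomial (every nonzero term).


All three coefficients share the factor -2; dividing through by -2 gives  (1 - x^2) y'' - x y' + 49 y = 0.
This matches the Chebyshev equation (1 - x^2) y'' - x y' + n^2 y = 0 (note the -x y' term, not -2x y') with n^2 = 49, so n = 7; the polynomial solution is T_7(x).
With y = sum_k a_k x^k, matching x^k gives (k+2)(k+1) a_{k+2} = (k^2 - n^2) a_k = (k - 7)(k + 7) a_k. The right side vanishes at k = 7, so the series with the parity of 7 terminates at degree 7.
Standard normalization: leading coefficient of T_n is 2^(n-1), so a_7 = 2^6 = 64. Work downward with a_k = (k+1)(k+2) a_{k+2} / ((k - 7)(k + 7)):
  a_5 = (6)(7)(64) / ((5 - 7)(5 + 7)) = 2688/(-24) = -112
  a_3 = (4)(5)(-112) / ((3 - 7)(3 + 7)) = -2240/(-40) = 56
  a_1 = (2)(3)(56) / ((1 - 7)(1 + 7)) = 336/(-48) = -7
Hence T_7(x) = 64 x^7 - 112 x^5 + 56 x^3 - 7 x.

T_7(x); series = 64 x^7 - 112 x^5 + 56 x^3 - 7 x


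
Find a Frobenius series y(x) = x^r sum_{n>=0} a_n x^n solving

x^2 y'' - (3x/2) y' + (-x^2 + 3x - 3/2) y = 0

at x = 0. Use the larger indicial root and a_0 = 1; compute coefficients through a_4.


Write in Frobenius form y'' + (p(x)/x) y' + (q(x)/x^2) y = 0:
  p(x) = -3/2,  q(x) = -x^2 + 3x - 3/2.
Indicial equation: r(r-1) + (-3/2) r + (-3/2) = 0 -> roots r_1 = 3, r_2 = -1/2.
Take r = r_1 = 3. Let y(x) = x^r sum_{n>=0} a_n x^n with a_0 = 1.
Substitute y = x^r sum a_n x^n and match x^{r+n}. The recurrence is
  D(n) a_n + 3 a_{n-1} - 1 a_{n-2} = 0,  where D(n) = (r+n)(r+n-1) + (-3/2)(r+n) + (-3/2).
  a_n = [-3 a_{n-1} + 1 a_{n-2}] / D(n).
Since the indicial polynomial factors as (r - r_1)(r - r_2), D(n) = (r_1 + n - r_1)(r_1 + n - r_2) = n(n + 7/2).
Evaluating step by step (a_0 = 1):
  n = 1: D(1) = 1(1 + 7/2) = 9/2; numerator = -3(1) = -3; a_1 = (-3)/(9/2) = -2/3
  n = 2: D(2) = 2(2 + 7/2) = 11; numerator = -3(-2/3) + 1(1) = 3; a_2 = (3)/(11) = 3/11
  n = 3: D(3) = 3(3 + 7/2) = 39/2; numerator = -3(3/11) + 1(-2/3) = -49/33; a_3 = (-49/33)/(39/2) = -98/1287
  n = 4: D(4) = 4(4 + 7/2) = 30; numerator = -3(-98/1287) + 1(3/11) = 215/429; a_4 = (215/429)/(30) = 43/2574

r = 3; a_0 = 1; a_1 = -2/3; a_2 = 3/11; a_3 = -98/1287; a_4 = 43/2574


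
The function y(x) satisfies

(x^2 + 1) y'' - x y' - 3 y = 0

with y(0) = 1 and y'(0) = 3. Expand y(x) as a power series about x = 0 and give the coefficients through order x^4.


Ansatz: y(x) = sum_{n>=0} a_n x^n, so y'(x) = sum_{n>=1} n a_n x^(n-1) and y''(x) = sum_{n>=2} n(n-1) a_n x^(n-2).
Substitute into P(x) y'' + Q(x) y' + R(x) y = 0 with P(x) = x^2 + 1, Q(x) = -x, R(x) = -3, and match powers of x.
Initial conditions: a_0 = 1, a_1 = 3.
Setting the coefficient of each power of x to zero and solving order by order (substituting the coefficients already found):
  x^0: 2 a_2 - 3 a_0 = 0  ->  2 a_2 = 3 a_0 = 3  ->  a_2 = 3/2
  x^1: 6 a_3 - 4 a_1 = 0  ->  6 a_3 = 4 a_1 = 12  ->  a_3 = 2
  x^2: 12 a_4 - 3 a_2 = 0  ->  12 a_4 = 3 a_2 = 9/2  ->  a_4 = 3/8
Truncated series: y(x) = 1 + 3 x + (3/2) x^2 + 2 x^3 + (3/8) x^4 + O(x^5).

a_0 = 1; a_1 = 3; a_2 = 3/2; a_3 = 2; a_4 = 3/8


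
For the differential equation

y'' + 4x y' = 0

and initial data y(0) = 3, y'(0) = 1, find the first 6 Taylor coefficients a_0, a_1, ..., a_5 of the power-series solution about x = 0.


Ansatz: y(x) = sum_{n>=0} a_n x^n, so y'(x) = sum_{n>=1} n a_n x^(n-1) and y''(x) = sum_{n>=2} n(n-1) a_n x^(n-2).
Substitute into P(x) y'' + Q(x) y' + R(x) y = 0 with P(x) = 1, Q(x) = 4x, R(x) = 0, and match powers of x.
Initial conditions: a_0 = 3, a_1 = 1.
Setting the coefficient of each power of x to zero and solving order by order (substituting the coefficients already found):
  x^0: 2 a_2 = 0  ->  a_2 = 0
  x^1: 6 a_3 + 4 a_1 = 0  ->  6 a_3 = -4 a_1 = -4  ->  a_3 = -2/3
  x^2: 12 a_4 + 8 a_2 = 0  ->  12 a_4 = -8 a_2 = 0  ->  a_4 = 0
  x^3: 20 a_5 + 12 a_3 = 0  ->  20 a_5 = -12 a_3 = 8  ->  a_5 = 2/5
Truncated series: y(x) = 3 + x - (2/3) x^3 + (2/5) x^5 + O(x^6).

a_0 = 3; a_1 = 1; a_2 = 0; a_3 = -2/3; a_4 = 0; a_5 = 2/5


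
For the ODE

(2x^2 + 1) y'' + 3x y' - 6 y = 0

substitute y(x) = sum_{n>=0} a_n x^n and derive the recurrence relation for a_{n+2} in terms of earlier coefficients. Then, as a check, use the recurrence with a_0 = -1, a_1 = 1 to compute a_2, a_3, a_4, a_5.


Substitute y = sum_n a_n x^n.
(1 + 2 x^2) y'' contributes (n+2)(n+1) a_{n+2} + 2 n(n-1) a_n at x^n.
3 x y'(x) contributes 3 n a_n at x^n.
-6 y(x) contributes -6 a_n at x^n.
Matching x^n: (n+2)(n+1) a_{n+2} + (2 n(n-1) + 3 n - 6) a_n = 0.
Thus a_{n+2} = (-2 n(n-1) - 3 n + 6) / ((n+1)(n+2)) * a_n.

Check with a_0 = -1, a_1 = 1 (apply the recurrence for n = 0, 1, 2, 3): a_0 = -1, a_1 = 1, a_2 = -3, a_3 = 1/2, a_4 = 1, a_5 = -3/8.

a_(n+2) = (-2 n(n-1) - 3 n + 6) / ((n+1)(n+2)) * a_n; check: a_0 = -1, a_1 = 1, a_2 = -3, a_3 = 1/2, a_4 = 1, a_5 = -3/8


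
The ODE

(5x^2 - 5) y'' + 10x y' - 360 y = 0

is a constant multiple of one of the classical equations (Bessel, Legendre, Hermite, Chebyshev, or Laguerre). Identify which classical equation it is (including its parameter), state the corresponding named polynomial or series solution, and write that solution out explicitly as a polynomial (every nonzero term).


All three coefficients share the factor -5; dividing through by -5 gives  (1 - x^2) y'' - 2x y' + 72 y = 0.
This matches the Legendre equation (1 - x^2) y'' - 2x y' + n(n+1) y = 0 (note the -2x y' term) with n(n+1) = 72, so n = 8; the polynomial solution is P_8(x).
With y = sum_k a_k x^k, matching x^k gives (k+2)(k+1) a_{k+2} = [k(k+1) - n(n+1)] a_k = (k - 8)(k + 9) a_k. The right side vanishes at k = 8, so the series with the parity of 8 terminates at degree 8.
Standard normalization (P_n(1) = 1): leading coefficient (2n)!/(2^n (n!)^2) = 20922789888000/(256*1625702400) = 6435/128, so a_8 = 6435/128. Work downward with a_k = (k+1)(k+2) a_{k+2} / ((k - 8)(k + 9)):
  a_6 = (7)(8)(6435/128) / ((6 - 8)(6 + 9)) = (45045/16)/(-30) = -3003/32
  a_4 = (5)(6)(-3003/32) / ((4 - 8)(4 + 9)) = (-45045/16)/(-52) = 3465/64
  a_2 = (3)(4)(3465/64) / ((2 - 8)(2 + 9)) = (10395/16)/(-66) = -315/32
  a_0 = (1)(2)(-315/32) / ((0 - 8)(0 + 9)) = (-315/16)/(-72) = 35/128
Hence P_8(x) = 6435 x^8/128 - 3003 x^6/32 + 3465 x^4/64 - 315 x^2/32 + 35/128.

P_8(x); series = 6435 x^8/128 - 3003 x^6/32 + 3465 x^4/64 - 315 x^2/32 + 35/128


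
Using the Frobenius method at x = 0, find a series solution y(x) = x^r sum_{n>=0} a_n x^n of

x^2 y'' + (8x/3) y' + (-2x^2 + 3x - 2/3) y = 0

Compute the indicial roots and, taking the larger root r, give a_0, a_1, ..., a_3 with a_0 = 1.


Write in Frobenius form y'' + (p(x)/x) y' + (q(x)/x^2) y = 0:
  p(x) = 8/3,  q(x) = -2x^2 + 3x - 2/3.
Indicial equation: r(r-1) + (8/3) r + (-2/3) = 0 -> roots r_1 = 1/3, r_2 = -2.
Take r = r_1 = 1/3. Let y(x) = x^r sum_{n>=0} a_n x^n with a_0 = 1.
Substitute y = x^r sum a_n x^n and match x^{r+n}. The recurrence is
  D(n) a_n + 3 a_{n-1} - 2 a_{n-2} = 0,  where D(n) = (r+n)(r+n-1) + (8/3)(r+n) + (-2/3).
  a_n = [-3 a_{n-1} + 2 a_{n-2}] / D(n).
Since the indicial polynomial factors as (r - r_1)(r - r_2), D(n) = (r_1 + n - r_1)(r_1 + n - r_2) = n(n + 7/3).
Evaluating step by step (a_0 = 1):
  n = 1: D(1) = 1(1 + 7/3) = 10/3; numerator = -3(1) = -3; a_1 = (-3)/(10/3) = -9/10
  n = 2: D(2) = 2(2 + 7/3) = 26/3; numerator = -3(-9/10) + 2(1) = 47/10; a_2 = (47/10)/(26/3) = 141/260
  n = 3: D(3) = 3(3 + 7/3) = 16; numerator = -3(141/260) + 2(-9/10) = -891/260; a_3 = (-891/260)/(16) = -891/4160

r = 1/3; a_0 = 1; a_1 = -9/10; a_2 = 141/260; a_3 = -891/4160


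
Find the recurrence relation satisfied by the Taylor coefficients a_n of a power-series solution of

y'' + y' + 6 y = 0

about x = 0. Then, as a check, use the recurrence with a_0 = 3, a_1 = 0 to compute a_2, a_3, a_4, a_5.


Substitute y = sum_n a_n x^n.
y''(x) has coefficient (n+2)(n+1) a_{n+2} at x^n;
y'(x) has coefficient (n+1) a_{n+1} at x^n;
6 y(x) has coefficient 6 a_n at x^n.
Matching x^n: (n+2)(n+1) a_{n+2} + (n+1) a_{n+1} + 6 a_n = 0.
Thus a_{n+2} = [-(n+1) a_{n+1} - 6 a_n] / ((n+1)(n+2)).

Check with a_0 = 3, a_1 = 0 (apply the recurrence for n = 0, 1, 2, 3): a_0 = 3, a_1 = 0, a_2 = -9, a_3 = 3, a_4 = 15/4, a_5 = -33/20.

a_(n+2) = [-(n+1) a_(n+1) - 6 a_n] / ((n+1)(n+2)); check: a_0 = 3, a_1 = 0, a_2 = -9, a_3 = 3, a_4 = 15/4, a_5 = -33/20


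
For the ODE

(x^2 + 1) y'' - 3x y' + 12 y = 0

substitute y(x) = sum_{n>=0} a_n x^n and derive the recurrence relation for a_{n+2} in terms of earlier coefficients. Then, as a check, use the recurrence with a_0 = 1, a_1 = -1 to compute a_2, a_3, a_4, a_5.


Substitute y = sum_n a_n x^n.
(1 + 1 x^2) y'' contributes (n+2)(n+1) a_{n+2} + n(n-1) a_n at x^n.
-3 x y'(x) contributes -3 n a_n at x^n.
12 y(x) contributes 12 a_n at x^n.
Matching x^n: (n+2)(n+1) a_{n+2} + (n(n-1) - 3 n + 12) a_n = 0.
Thus a_{n+2} = (-n(n-1) + 3 n - 12) / ((n+1)(n+2)) * a_n.

Check with a_0 = 1, a_1 = -1 (apply the recurrence for n = 0, 1, 2, 3): a_0 = 1, a_1 = -1, a_2 = -6, a_3 = 3/2, a_4 = 4, a_5 = -27/40.

a_(n+2) = (-n(n-1) + 3 n - 12) / ((n+1)(n+2)) * a_n; check: a_0 = 1, a_1 = -1, a_2 = -6, a_3 = 3/2, a_4 = 4, a_5 = -27/40


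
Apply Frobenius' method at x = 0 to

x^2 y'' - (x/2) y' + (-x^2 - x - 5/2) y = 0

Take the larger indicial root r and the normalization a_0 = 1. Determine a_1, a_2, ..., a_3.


Write in Frobenius form y'' + (p(x)/x) y' + (q(x)/x^2) y = 0:
  p(x) = -1/2,  q(x) = -x^2 - x - 5/2.
Indicial equation: r(r-1) + (-1/2) r + (-5/2) = 0 -> roots r_1 = 5/2, r_2 = -1.
Take r = r_1 = 5/2. Let y(x) = x^r sum_{n>=0} a_n x^n with a_0 = 1.
Substitute y = x^r sum a_n x^n and match x^{r+n}. The recurrence is
  D(n) a_n - 1 a_{n-1} - 1 a_{n-2} = 0,  where D(n) = (r+n)(r+n-1) + (-1/2)(r+n) + (-5/2).
  a_n = [1 a_{n-1} + 1 a_{n-2}] / D(n).
Since the indicial polynomial factors as (r - r_1)(r - r_2), D(n) = (r_1 + n - r_1)(r_1 + n - r_2) = n(n + 7/2).
Evaluating step by step (a_0 = 1):
  n = 1: D(1) = 1(1 + 7/2) = 9/2; numerator = 1(1) = 1; a_1 = (1)/(9/2) = 2/9
  n = 2: D(2) = 2(2 + 7/2) = 11; numerator = 1(2/9) + 1(1) = 11/9; a_2 = (11/9)/(11) = 1/9
  n = 3: D(3) = 3(3 + 7/2) = 39/2; numerator = 1(1/9) + 1(2/9) = 1/3; a_3 = (1/3)/(39/2) = 2/117

r = 5/2; a_0 = 1; a_1 = 2/9; a_2 = 1/9; a_3 = 2/117


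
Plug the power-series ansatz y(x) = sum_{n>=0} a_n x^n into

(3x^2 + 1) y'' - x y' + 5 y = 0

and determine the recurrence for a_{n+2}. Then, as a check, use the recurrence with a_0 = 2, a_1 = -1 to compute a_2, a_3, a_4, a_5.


Substitute y = sum_n a_n x^n.
(1 + 3 x^2) y'' contributes (n+2)(n+1) a_{n+2} + 3 n(n-1) a_n at x^n.
-x y'(x) contributes -n a_n at x^n.
5 y(x) contributes 5 a_n at x^n.
Matching x^n: (n+2)(n+1) a_{n+2} + (3 n(n-1) - n + 5) a_n = 0.
Thus a_{n+2} = (-3 n(n-1) + n - 5) / ((n+1)(n+2)) * a_n.

Check with a_0 = 2, a_1 = -1 (apply the recurrence for n = 0, 1, 2, 3): a_0 = 2, a_1 = -1, a_2 = -5, a_3 = 2/3, a_4 = 15/4, a_5 = -2/3.

a_(n+2) = (-3 n(n-1) + n - 5) / ((n+1)(n+2)) * a_n; check: a_0 = 2, a_1 = -1, a_2 = -5, a_3 = 2/3, a_4 = 15/4, a_5 = -2/3


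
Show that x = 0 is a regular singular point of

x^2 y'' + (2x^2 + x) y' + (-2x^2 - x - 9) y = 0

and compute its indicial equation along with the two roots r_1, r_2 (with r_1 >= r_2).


Divide by x^2 to reach normal form y'' + P_1(x) y' + P_2(x) y = 0 with P_1(x) = 2 + 1/x and P_2(x) = -2 - 1/x - 9/x^2.
x = 0 is a singular point because the y'-coefficient 2 + 1/x has a pole at x = 0 and the y-coefficient -2 - 1/x - 9/x^2 has a pole at x = 0.
It is a regular singular point because x P_1(x) = p(x) = 2x + 1 and x^2 P_2(x) = q(x) = -2x^2 - x - 9 are polynomials, hence analytic at x = 0.
p(0) = 1,  q(0) = -9.
Indicial equation: r(r-1) + p(0) r + q(0) = 0, i.e. r^2 + (p(0) - 1) r + q(0) = 0, i.e. r^2 - 9 = 0.
Discriminant: (0)^2 - 4(-9) = 36, so r = (0 ± 6)/2.
Solving: r_1 = 3, r_2 = -3.

indicial: r^2 - 9 = 0; roots r_1 = 3, r_2 = -3


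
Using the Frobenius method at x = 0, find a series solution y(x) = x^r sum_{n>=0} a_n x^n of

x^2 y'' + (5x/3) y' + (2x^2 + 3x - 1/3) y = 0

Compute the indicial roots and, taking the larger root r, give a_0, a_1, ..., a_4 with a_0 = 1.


Write in Frobenius form y'' + (p(x)/x) y' + (q(x)/x^2) y = 0:
  p(x) = 5/3,  q(x) = 2x^2 + 3x - 1/3.
Indicial equation: r(r-1) + (5/3) r + (-1/3) = 0 -> roots r_1 = 1/3, r_2 = -1.
Take r = r_1 = 1/3. Let y(x) = x^r sum_{n>=0} a_n x^n with a_0 = 1.
Substitute y = x^r sum a_n x^n and match x^{r+n}. The recurrence is
  D(n) a_n + 3 a_{n-1} + 2 a_{n-2} = 0,  where D(n) = (r+n)(r+n-1) + (5/3)(r+n) + (-1/3).
  a_n = [-3 a_{n-1} - 2 a_{n-2}] / D(n).
Since the indicial polynomial factors as (r - r_1)(r - r_2), D(n) = (r_1 + n - r_1)(r_1 + n - r_2) = n(n + 4/3).
Evaluating step by step (a_0 = 1):
  n = 1: D(1) = 1(1 + 4/3) = 7/3; numerator = -3(1) = -3; a_1 = (-3)/(7/3) = -9/7
  n = 2: D(2) = 2(2 + 4/3) = 20/3; numerator = -3(-9/7) - 2(1) = 13/7; a_2 = (13/7)/(20/3) = 39/140
  n = 3: D(3) = 3(3 + 4/3) = 13; numerator = -3(39/140) - 2(-9/7) = 243/140; a_3 = (243/140)/(13) = 243/1820
  n = 4: D(4) = 4(4 + 4/3) = 64/3; numerator = -3(243/1820) - 2(39/140) = -249/260; a_4 = (-249/260)/(64/3) = -747/16640

r = 1/3; a_0 = 1; a_1 = -9/7; a_2 = 39/140; a_3 = 243/1820; a_4 = -747/16640


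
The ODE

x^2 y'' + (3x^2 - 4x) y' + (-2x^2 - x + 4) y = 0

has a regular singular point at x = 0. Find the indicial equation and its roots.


Divide by x^2 to reach normal form y'' + P_1(x) y' + P_2(x) y = 0 with P_1(x) = 3 - 4/x and P_2(x) = -2 - 1/x + 4/x^2.
x = 0 is a singular point because the y'-coefficient 3 - 4/x has a pole at x = 0 and the y-coefficient -2 - 1/x + 4/x^2 has a pole at x = 0.
It is a regular singular point because x P_1(x) = p(x) = 3x - 4 and x^2 P_2(x) = q(x) = -2x^2 - x + 4 are polynomials, hence analytic at x = 0.
p(0) = -4,  q(0) = 4.
Indicial equation: r(r-1) + p(0) r + q(0) = 0, i.e. r^2 + (p(0) - 1) r + q(0) = 0, i.e. r^2 - 5 r + 4 = 0.
Discriminant: (-5)^2 - 4(4) = 9, so r = (5 ± 3)/2.
Solving: r_1 = 4, r_2 = 1.

indicial: r^2 - 5 r + 4 = 0; roots r_1 = 4, r_2 = 1


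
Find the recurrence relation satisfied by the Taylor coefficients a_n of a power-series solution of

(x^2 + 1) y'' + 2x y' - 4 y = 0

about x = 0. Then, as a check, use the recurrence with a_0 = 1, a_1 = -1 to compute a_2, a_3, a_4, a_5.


Substitute y = sum_n a_n x^n.
(1 + 1 x^2) y'' contributes (n+2)(n+1) a_{n+2} + n(n-1) a_n at x^n.
2 x y'(x) contributes 2 n a_n at x^n.
-4 y(x) contributes -4 a_n at x^n.
Matching x^n: (n+2)(n+1) a_{n+2} + (n(n-1) + 2 n - 4) a_n = 0.
Thus a_{n+2} = (-n(n-1) - 2 n + 4) / ((n+1)(n+2)) * a_n.

Check with a_0 = 1, a_1 = -1 (apply the recurrence for n = 0, 1, 2, 3): a_0 = 1, a_1 = -1, a_2 = 2, a_3 = -1/3, a_4 = -1/3, a_5 = 2/15.

a_(n+2) = (-n(n-1) - 2 n + 4) / ((n+1)(n+2)) * a_n; check: a_0 = 1, a_1 = -1, a_2 = 2, a_3 = -1/3, a_4 = -1/3, a_5 = 2/15


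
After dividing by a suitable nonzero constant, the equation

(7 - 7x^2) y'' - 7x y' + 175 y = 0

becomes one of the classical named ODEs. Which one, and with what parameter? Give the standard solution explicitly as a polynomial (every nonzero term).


All three coefficients share the factor 7; dividing through by 7 gives  (1 - x^2) y'' - x y' + 25 y = 0.
This matches the Chebyshev equation (1 - x^2) y'' - x y' + n^2 y = 0 (note the -x y' term, not -2x y') with n^2 = 25, so n = 5; the polynomial solution is T_5(x).
With y = sum_k a_k x^k, matching x^k gives (k+2)(k+1) a_{k+2} = (k^2 - n^2) a_k = (k - 5)(k + 5) a_k. The right side vanishes at k = 5, so the series with the parity of 5 terminates at degree 5.
Standard normalization: leading coefficient of T_n is 2^(n-1), so a_5 = 2^4 = 16. Work downward with a_k = (k+1)(k+2) a_{k+2} / ((k - 5)(k + 5)):
  a_3 = (4)(5)(16) / ((3 - 5)(3 + 5)) = 320/(-16) = -20
  a_1 = (2)(3)(-20) / ((1 - 5)(1 + 5)) = -120/(-24) = 5
Hence T_5(x) = 16 x^5 - 20 x^3 + 5 x.

T_5(x); series = 16 x^5 - 20 x^3 + 5 x


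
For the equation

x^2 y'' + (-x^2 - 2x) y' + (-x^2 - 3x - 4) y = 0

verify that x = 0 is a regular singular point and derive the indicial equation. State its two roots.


Divide by x^2 to reach normal form y'' + P_1(x) y' + P_2(x) y = 0 with P_1(x) = -1 - 2/x and P_2(x) = -1 - 3/x - 4/x^2.
x = 0 is a singular point because the y'-coefficient -1 - 2/x has a pole at x = 0 and the y-coefficient -1 - 3/x - 4/x^2 has a pole at x = 0.
It is a regular singular point because x P_1(x) = p(x) = -x - 2 and x^2 P_2(x) = q(x) = -x^2 - 3x - 4 are polynomials, hence analytic at x = 0.
p(0) = -2,  q(0) = -4.
Indicial equation: r(r-1) + p(0) r + q(0) = 0, i.e. r^2 + (p(0) - 1) r + q(0) = 0, i.e. r^2 - 3 r - 4 = 0.
Discriminant: (-3)^2 - 4(-4) = 25, so r = (3 ± 5)/2.
Solving: r_1 = 4, r_2 = -1.

indicial: r^2 - 3 r - 4 = 0; roots r_1 = 4, r_2 = -1


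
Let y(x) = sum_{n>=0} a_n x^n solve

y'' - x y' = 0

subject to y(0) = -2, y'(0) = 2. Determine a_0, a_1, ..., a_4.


Ansatz: y(x) = sum_{n>=0} a_n x^n, so y'(x) = sum_{n>=1} n a_n x^(n-1) and y''(x) = sum_{n>=2} n(n-1) a_n x^(n-2).
Substitute into P(x) y'' + Q(x) y' + R(x) y = 0 with P(x) = 1, Q(x) = -x, R(x) = 0, and match powers of x.
Initial conditions: a_0 = -2, a_1 = 2.
Setting the coefficient of each power of x to zero and solving order by order (substituting the coefficients already found):
  x^0: 2 a_2 = 0  ->  a_2 = 0
  x^1: 6 a_3 - a_1 = 0  ->  6 a_3 = a_1 = 2  ->  a_3 = 1/3
  x^2: 12 a_4 - 2 a_2 = 0  ->  12 a_4 = 2 a_2 = 0  ->  a_4 = 0
Truncated series: y(x) = -2 + 2 x + (1/3) x^3 + O(x^5).

a_0 = -2; a_1 = 2; a_2 = 0; a_3 = 1/3; a_4 = 0


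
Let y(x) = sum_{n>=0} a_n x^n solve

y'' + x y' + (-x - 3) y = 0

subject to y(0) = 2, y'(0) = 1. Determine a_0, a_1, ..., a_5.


Ansatz: y(x) = sum_{n>=0} a_n x^n, so y'(x) = sum_{n>=1} n a_n x^(n-1) and y''(x) = sum_{n>=2} n(n-1) a_n x^(n-2).
Substitute into P(x) y'' + Q(x) y' + R(x) y = 0 with P(x) = 1, Q(x) = x, R(x) = -x - 3, and match powers of x.
Initial conditions: a_0 = 2, a_1 = 1.
Setting the coefficient of each power of x to zero and solving order by order (substituting the coefficients already found):
  x^0: 2 a_2 - 3 a_0 = 0  ->  2 a_2 = 3 a_0 = 6  ->  a_2 = 3
  x^1: 6 a_3 - 2 a_1 - a_0 = 0  ->  6 a_3 = 2 a_1 + a_0 = 4  ->  a_3 = 2/3
  x^2: 12 a_4 - a_2 - a_1 = 0  ->  12 a_4 = a_2 + a_1 = 4  ->  a_4 = 1/3
  x^3: 20 a_5 - a_2 = 0  ->  20 a_5 = a_2 = 3  ->  a_5 = 3/20
Truncated series: y(x) = 2 + x + 3 x^2 + (2/3) x^3 + (1/3) x^4 + (3/20) x^5 + O(x^6).

a_0 = 2; a_1 = 1; a_2 = 3; a_3 = 2/3; a_4 = 1/3; a_5 = 3/20


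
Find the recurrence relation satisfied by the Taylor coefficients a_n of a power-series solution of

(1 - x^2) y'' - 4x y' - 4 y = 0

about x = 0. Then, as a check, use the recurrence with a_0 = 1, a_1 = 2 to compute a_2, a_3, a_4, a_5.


Substitute y = sum_n a_n x^n.
(1 - 1 x^2) y'' contributes (n+2)(n+1) a_{n+2} - n(n-1) a_n at x^n.
-4 x y'(x) contributes -4 n a_n at x^n.
-4 y(x) contributes -4 a_n at x^n.
Matching x^n: (n+2)(n+1) a_{n+2} + (-n(n-1) - 4 n - 4) a_n = 0.
Thus a_{n+2} = (n(n-1) + 4 n + 4) / ((n+1)(n+2)) * a_n.

Check with a_0 = 1, a_1 = 2 (apply the recurrence for n = 0, 1, 2, 3): a_0 = 1, a_1 = 2, a_2 = 2, a_3 = 8/3, a_4 = 7/3, a_5 = 44/15.

a_(n+2) = (n(n-1) + 4 n + 4) / ((n+1)(n+2)) * a_n; check: a_0 = 1, a_1 = 2, a_2 = 2, a_3 = 8/3, a_4 = 7/3, a_5 = 44/15


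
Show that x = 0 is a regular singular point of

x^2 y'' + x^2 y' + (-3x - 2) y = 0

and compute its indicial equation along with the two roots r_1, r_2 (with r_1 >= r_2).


Divide by x^2 to reach normal form y'' + P_1(x) y' + P_2(x) y = 0 with P_1(x) = 1 and P_2(x) = -3/x - 2/x^2.
x = 0 is a singular point because the y-coefficient -3/x - 2/x^2 has a pole at x = 0.
It is a regular singular point because x P_1(x) = p(x) = x and x^2 P_2(x) = q(x) = -3x - 2 are polynomials, hence analytic at x = 0.
p(0) = 0,  q(0) = -2.
Indicial equation: r(r-1) + p(0) r + q(0) = 0, i.e. r^2 + (p(0) - 1) r + q(0) = 0, i.e. r^2 - 1 r - 2 = 0.
Discriminant: (-1)^2 - 4(-2) = 9, so r = (1 ± 3)/2.
Solving: r_1 = 2, r_2 = -1.

indicial: r^2 - 1 r - 2 = 0; roots r_1 = 2, r_2 = -1


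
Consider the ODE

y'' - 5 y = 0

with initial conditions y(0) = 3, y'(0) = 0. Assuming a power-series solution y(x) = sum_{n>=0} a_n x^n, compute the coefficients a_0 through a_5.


Ansatz: y(x) = sum_{n>=0} a_n x^n, so y'(x) = sum_{n>=1} n a_n x^(n-1) and y''(x) = sum_{n>=2} n(n-1) a_n x^(n-2).
Substitute into P(x) y'' + Q(x) y' + R(x) y = 0 with P(x) = 1, Q(x) = 0, R(x) = -5, and match powers of x.
Initial conditions: a_0 = 3, a_1 = 0.
Setting the coefficient of each power of x to zero and solving order by order (substituting the coefficients already found):
  x^0: 2 a_2 - 5 a_0 = 0  ->  2 a_2 = 5 a_0 = 15  ->  a_2 = 15/2
  x^1: 6 a_3 - 5 a_1 = 0  ->  6 a_3 = 5 a_1 = 0  ->  a_3 = 0
  x^2: 12 a_4 - 5 a_2 = 0  ->  12 a_4 = 5 a_2 = 75/2  ->  a_4 = 25/8
  x^3: 20 a_5 - 5 a_3 = 0  ->  20 a_5 = 5 a_3 = 0  ->  a_5 = 0
Truncated series: y(x) = 3 + (15/2) x^2 + (25/8) x^4 + O(x^6).

a_0 = 3; a_1 = 0; a_2 = 15/2; a_3 = 0; a_4 = 25/8; a_5 = 0


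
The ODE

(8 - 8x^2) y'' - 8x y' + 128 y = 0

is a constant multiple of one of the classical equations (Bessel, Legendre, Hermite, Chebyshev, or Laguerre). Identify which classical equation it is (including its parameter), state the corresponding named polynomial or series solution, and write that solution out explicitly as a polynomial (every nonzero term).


All three coefficients share the factor 8; dividing through by 8 gives  (1 - x^2) y'' - x y' + 16 y = 0.
This matches the Chebyshev equation (1 - x^2) y'' - x y' + n^2 y = 0 (note the -x y' term, not -2x y') with n^2 = 16, so n = 4; the polynomial solution is T_4(x).
With y = sum_k a_k x^k, matching x^k gives (k+2)(k+1) a_{k+2} = (k^2 - n^2) a_k = (k - 4)(k + 4) a_k. The right side vanishes at k = 4, so the series with the parity of 4 terminates at degree 4.
Standard normalization: leading coefficient of T_n is 2^(n-1), so a_4 = 2^3 = 8. Work downward with a_k = (k+1)(k+2) a_{k+2} / ((k - 4)(k + 4)):
  a_2 = (3)(4)(8) / ((2 - 4)(2 + 4)) = 96/(-12) = -8
  a_0 = (1)(2)(-8) / ((0 - 4)(0 + 4)) = -16/(-16) = 1
Hence T_4(x) = 8 x^4 - 8 x^2 + 1.

T_4(x); series = 8 x^4 - 8 x^2 + 1


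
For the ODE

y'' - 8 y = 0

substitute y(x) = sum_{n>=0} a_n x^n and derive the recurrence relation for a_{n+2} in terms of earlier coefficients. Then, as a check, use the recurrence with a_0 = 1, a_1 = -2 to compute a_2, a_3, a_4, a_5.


Substitute y = sum_n a_n x^n into y'' + (const) y = 0.
y''(x) = sum_{n>=0} (n+2)(n+1) a_{n+2} x^n.
The ODE becomes sum_n [(n+2)(n+1) a_{n+2} - 8 a_n] x^n = 0.
Setting each coefficient to zero gives the recurrence:
  (n+2)(n+1) a_{n+2} - 8 a_n = 0,
  a_{n+2} = 8 / ((n+1)(n+2)) a_n.

Check with a_0 = 1, a_1 = -2 (apply the recurrence for n = 0, 1, 2, 3): a_0 = 1, a_1 = -2, a_2 = 4, a_3 = -8/3, a_4 = 8/3, a_5 = -16/15.

a_{n+2} = 8/((n+1)(n+2)) * a_n; check: a_0 = 1, a_1 = -2, a_2 = 4, a_3 = -8/3, a_4 = 8/3, a_5 = -16/15


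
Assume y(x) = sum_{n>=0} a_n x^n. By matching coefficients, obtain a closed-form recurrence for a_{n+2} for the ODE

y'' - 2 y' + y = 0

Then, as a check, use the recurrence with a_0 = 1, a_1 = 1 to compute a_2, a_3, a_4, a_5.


Substitute y = sum_n a_n x^n.
y''(x) has coefficient (n+2)(n+1) a_{n+2} at x^n;
-2 y'(x) has coefficient -2 (n+1) a_{n+1} at x^n;
y(x) has coefficient 1 a_n at x^n.
Matching x^n: (n+2)(n+1) a_{n+2} - 2 (n+1) a_{n+1} + 1 a_n = 0.
Thus a_{n+2} = [2 (n+1) a_{n+1} - 1 a_n] / ((n+1)(n+2)).

Check with a_0 = 1, a_1 = 1 (apply the recurrence for n = 0, 1, 2, 3): a_0 = 1, a_1 = 1, a_2 = 1/2, a_3 = 1/6, a_4 = 1/24, a_5 = 1/120.

a_(n+2) = [2 (n+1) a_(n+1) - 1 a_n] / ((n+1)(n+2)); check: a_0 = 1, a_1 = 1, a_2 = 1/2, a_3 = 1/6, a_4 = 1/24, a_5 = 1/120


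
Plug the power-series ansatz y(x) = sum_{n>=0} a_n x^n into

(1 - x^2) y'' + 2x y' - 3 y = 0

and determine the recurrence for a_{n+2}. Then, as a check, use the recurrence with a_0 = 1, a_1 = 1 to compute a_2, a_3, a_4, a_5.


Substitute y = sum_n a_n x^n.
(1 - 1 x^2) y'' contributes (n+2)(n+1) a_{n+2} - n(n-1) a_n at x^n.
2 x y'(x) contributes 2 n a_n at x^n.
-3 y(x) contributes -3 a_n at x^n.
Matching x^n: (n+2)(n+1) a_{n+2} + (-n(n-1) + 2 n - 3) a_n = 0.
Thus a_{n+2} = (n(n-1) - 2 n + 3) / ((n+1)(n+2)) * a_n.

Check with a_0 = 1, a_1 = 1 (apply the recurrence for n = 0, 1, 2, 3): a_0 = 1, a_1 = 1, a_2 = 3/2, a_3 = 1/6, a_4 = 1/8, a_5 = 1/40.

a_(n+2) = (n(n-1) - 2 n + 3) / ((n+1)(n+2)) * a_n; check: a_0 = 1, a_1 = 1, a_2 = 3/2, a_3 = 1/6, a_4 = 1/8, a_5 = 1/40


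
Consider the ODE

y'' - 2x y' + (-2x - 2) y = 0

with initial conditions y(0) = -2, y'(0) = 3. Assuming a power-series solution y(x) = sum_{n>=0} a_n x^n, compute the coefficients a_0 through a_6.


Ansatz: y(x) = sum_{n>=0} a_n x^n, so y'(x) = sum_{n>=1} n a_n x^(n-1) and y''(x) = sum_{n>=2} n(n-1) a_n x^(n-2).
Substitute into P(x) y'' + Q(x) y' + R(x) y = 0 with P(x) = 1, Q(x) = -2x, R(x) = -2x - 2, and match powers of x.
Initial conditions: a_0 = -2, a_1 = 3.
Setting the coefficient of each power of x to zero and solving order by order (substituting the coefficients already found):
  x^0: 2 a_2 - 2 a_0 = 0  ->  2 a_2 = 2 a_0 = -4  ->  a_2 = -2
  x^1: 6 a_3 - 4 a_1 - 2 a_0 = 0  ->  6 a_3 = 4 a_1 + 2 a_0 = 8  ->  a_3 = 4/3
  x^2: 12 a_4 - 6 a_2 - 2 a_1 = 0  ->  12 a_4 = 6 a_2 + 2 a_1 = -6  ->  a_4 = -1/2
  x^3: 20 a_5 - 8 a_3 - 2 a_2 = 0  ->  20 a_5 = 8 a_3 + 2 a_2 = 20/3  ->  a_5 = 1/3
  x^4: 30 a_6 - 10 a_4 - 2 a_3 = 0  ->  30 a_6 = 10 a_4 + 2 a_3 = -7/3  ->  a_6 = -7/90
Truncated series: y(x) = -2 + 3 x - 2 x^2 + (4/3) x^3 - (1/2) x^4 + (1/3) x^5 - (7/90) x^6 + O(x^7).

a_0 = -2; a_1 = 3; a_2 = -2; a_3 = 4/3; a_4 = -1/2; a_5 = 1/3; a_6 = -7/90


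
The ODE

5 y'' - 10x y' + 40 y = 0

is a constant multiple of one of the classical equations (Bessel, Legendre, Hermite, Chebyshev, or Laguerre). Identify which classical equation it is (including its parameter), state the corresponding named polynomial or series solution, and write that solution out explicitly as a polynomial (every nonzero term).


All three coefficients share the factor 5; dividing through by 5 gives  y'' - 2x y' + 8 y = 0.
This matches the Hermite equation y'' - 2x y' + 2n y = 0 with 2n = 8, so n = 4; the polynomial solution is H_4(x).
With y = sum_k a_k x^k, matching x^k gives (k+2)(k+1) a_{k+2} = 2(k - n) a_k = 2(k - 4) a_k. The right side vanishes at k = 4, so the series with the parity of 4 terminates at degree 4.
Standard normalization: leading coefficient of H_n is 2^n, so a_4 = 2^4 = 16. Work downward with a_k = (k+1)(k+2) a_{k+2} / (2(k - n)):
  a_2 = (3)(4)(16) / (2(2 - 4)) = 192/(-4) = -48
  a_0 = (1)(2)(-48) / (2(0 - 4)) = -96/(-8) = 12
Hence H_4(x) = 16 x^4 - 48 x^2 + 12.

H_4(x); series = 16 x^4 - 48 x^2 + 12


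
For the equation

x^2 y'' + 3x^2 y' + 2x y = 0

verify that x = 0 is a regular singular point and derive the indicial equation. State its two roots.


Divide by x^2 to reach normal form y'' + P_1(x) y' + P_2(x) y = 0 with P_1(x) = 3 and P_2(x) = 2/x.
x = 0 is a singular point because the y-coefficient 2/x has a pole at x = 0.
It is a regular singular point because x P_1(x) = p(x) = 3x and x^2 P_2(x) = q(x) = 2x are polynomials, hence analytic at x = 0.
p(0) = 0,  q(0) = 0.
Indicial equation: r(r-1) + p(0) r + q(0) = 0, i.e. r^2 + (p(0) - 1) r + q(0) = 0, i.e. r^2 - 1 r = 0.
Discriminant: (-1)^2 - 4(0) = 1, so r = (1 ± 1)/2.
Solving: r_1 = 1, r_2 = 0.

indicial: r^2 - 1 r = 0; roots r_1 = 1, r_2 = 0


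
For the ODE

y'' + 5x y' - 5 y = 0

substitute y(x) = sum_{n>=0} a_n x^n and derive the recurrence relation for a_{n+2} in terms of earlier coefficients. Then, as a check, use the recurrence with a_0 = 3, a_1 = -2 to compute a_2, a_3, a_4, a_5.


Substitute y = sum_n a_n x^n.
y''(x) has coefficient (n+2)(n+1) a_{n+2} at x^n;
5 x y'(x) has coefficient 5 n a_n at x^n (shift);
-5 y(x) has coefficient -5 a_n at x^n.
Matching x^n: (n+2)(n+1) a_{n+2} + (5n - 5) a_n = 0.
Thus a_{n+2} = (-5n + 5) / ((n+1)(n+2)) * a_n.

Check with a_0 = 3, a_1 = -2 (apply the recurrence for n = 0, 1, 2, 3): a_0 = 3, a_1 = -2, a_2 = 15/2, a_3 = 0, a_4 = -25/8, a_5 = 0.

a_(n+2) = (-5n + 5) / ((n+1)(n+2)) * a_n; check: a_0 = 3, a_1 = -2, a_2 = 15/2, a_3 = 0, a_4 = -25/8, a_5 = 0


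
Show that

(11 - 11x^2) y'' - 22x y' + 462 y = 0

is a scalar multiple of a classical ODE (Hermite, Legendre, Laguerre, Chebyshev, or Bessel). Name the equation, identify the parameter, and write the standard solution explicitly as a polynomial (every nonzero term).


All three coefficients share the factor 11; dividing through by 11 gives  (1 - x^2) y'' - 2x y' + 42 y = 0.
This matches the Legendre equation (1 - x^2) y'' - 2x y' + n(n+1) y = 0 (note the -2x y' term) with n(n+1) = 42, so n = 6; the polynomial solution is P_6(x).
With y = sum_k a_k x^k, matching x^k gives (k+2)(k+1) a_{k+2} = [k(k+1) - n(n+1)] a_k = (k - 6)(k + 7) a_k. The right side vanishes at k = 6, so the series with the parity of 6 terminates at degree 6.
Standard normalization (P_n(1) = 1): leading coefficient (2n)!/(2^n (n!)^2) = 479001600/(64*518400) = 231/16, so a_6 = 231/16. Work downward with a_k = (k+1)(k+2) a_{k+2} / ((k - 6)(k + 7)):
  a_4 = (5)(6)(231/16) / ((4 - 6)(4 + 7)) = (3465/8)/(-22) = -315/16
  a_2 = (3)(4)(-315/16) / ((2 - 6)(2 + 7)) = (-945/4)/(-36) = 105/16
  a_0 = (1)(2)(105/16) / ((0 - 6)(0 + 7)) = (105/8)/(-42) = -5/16
Hence P_6(x) = 231 x^6/16 - 315 x^4/16 + 105 x^2/16 - 5/16.

P_6(x); series = 231 x^6/16 - 315 x^4/16 + 105 x^2/16 - 5/16


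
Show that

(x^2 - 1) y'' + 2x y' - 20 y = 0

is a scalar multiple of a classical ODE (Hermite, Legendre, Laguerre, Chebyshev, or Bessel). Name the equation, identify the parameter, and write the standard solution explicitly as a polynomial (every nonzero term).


All three coefficients share the factor -1; dividing through by -1 gives  (1 - x^2) y'' - 2x y' + 20 y = 0.
This matches the Legendre equation (1 - x^2) y'' - 2x y' + n(n+1) y = 0 (note the -2x y' term) with n(n+1) = 20, so n = 4; the polynomial solution is P_4(x).
With y = sum_k a_k x^k, matching x^k gives (k+2)(k+1) a_{k+2} = [k(k+1) - n(n+1)] a_k = (k - 4)(k + 5) a_k. The right side vanishes at k = 4, so the series with the parity of 4 terminates at degree 4.
Standard normalization (P_n(1) = 1): leading coefficient (2n)!/(2^n (n!)^2) = 40320/(16*576) = 35/8, so a_4 = 35/8. Work downward with a_k = (k+1)(k+2) a_{k+2} / ((k - 4)(k + 5)):
  a_2 = (3)(4)(35/8) / ((2 - 4)(2 + 5)) = (105/2)/(-14) = -15/4
  a_0 = (1)(2)(-15/4) / ((0 - 4)(0 + 5)) = (-15/2)/(-20) = 3/8
Hence P_4(x) = 35 x^4/8 - 15 x^2/4 + 3/8.

P_4(x); series = 35 x^4/8 - 15 x^2/4 + 3/8


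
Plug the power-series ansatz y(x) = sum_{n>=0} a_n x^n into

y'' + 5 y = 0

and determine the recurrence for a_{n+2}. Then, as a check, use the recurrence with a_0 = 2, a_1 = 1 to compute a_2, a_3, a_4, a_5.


Substitute y = sum_n a_n x^n into y'' + (const) y = 0.
y''(x) = sum_{n>=0} (n+2)(n+1) a_{n+2} x^n.
The ODE becomes sum_n [(n+2)(n+1) a_{n+2} + 5 a_n] x^n = 0.
Setting each coefficient to zero gives the recurrence:
  (n+2)(n+1) a_{n+2} + 5 a_n = 0,
  a_{n+2} = -5 / ((n+1)(n+2)) a_n.

Check with a_0 = 2, a_1 = 1 (apply the recurrence for n = 0, 1, 2, 3): a_0 = 2, a_1 = 1, a_2 = -5, a_3 = -5/6, a_4 = 25/12, a_5 = 5/24.

a_{n+2} = -5/((n+1)(n+2)) * a_n; check: a_0 = 2, a_1 = 1, a_2 = -5, a_3 = -5/6, a_4 = 25/12, a_5 = 5/24


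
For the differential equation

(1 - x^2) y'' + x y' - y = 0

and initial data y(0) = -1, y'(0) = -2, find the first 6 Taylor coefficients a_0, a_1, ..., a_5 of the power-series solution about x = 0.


Ansatz: y(x) = sum_{n>=0} a_n x^n, so y'(x) = sum_{n>=1} n a_n x^(n-1) and y''(x) = sum_{n>=2} n(n-1) a_n x^(n-2).
Substitute into P(x) y'' + Q(x) y' + R(x) y = 0 with P(x) = 1 - x^2, Q(x) = x, R(x) = -1, and match powers of x.
Initial conditions: a_0 = -1, a_1 = -2.
Setting the coefficient of each power of x to zero and solving order by order (substituting the coefficients already found):
  x^0: 2 a_2 - a_0 = 0  ->  2 a_2 = a_0 = -1  ->  a_2 = -1/2
  x^1: 6 a_3 = 0  ->  a_3 = 0
  x^2: 12 a_4 - a_2 = 0  ->  12 a_4 = a_2 = -1/2  ->  a_4 = -1/24
  x^3: 20 a_5 - 4 a_3 = 0  ->  20 a_5 = 4 a_3 = 0  ->  a_5 = 0
Truncated series: y(x) = -1 - 2 x - (1/2) x^2 - (1/24) x^4 + O(x^6).

a_0 = -1; a_1 = -2; a_2 = -1/2; a_3 = 0; a_4 = -1/24; a_5 = 0


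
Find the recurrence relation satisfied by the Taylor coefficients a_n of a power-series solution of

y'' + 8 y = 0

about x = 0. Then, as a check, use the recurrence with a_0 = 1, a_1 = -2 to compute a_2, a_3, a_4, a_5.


Substitute y = sum_n a_n x^n into y'' + (const) y = 0.
y''(x) = sum_{n>=0} (n+2)(n+1) a_{n+2} x^n.
The ODE becomes sum_n [(n+2)(n+1) a_{n+2} + 8 a_n] x^n = 0.
Setting each coefficient to zero gives the recurrence:
  (n+2)(n+1) a_{n+2} + 8 a_n = 0,
  a_{n+2} = -8 / ((n+1)(n+2)) a_n.

Check with a_0 = 1, a_1 = -2 (apply the recurrence for n = 0, 1, 2, 3): a_0 = 1, a_1 = -2, a_2 = -4, a_3 = 8/3, a_4 = 8/3, a_5 = -16/15.

a_{n+2} = -8/((n+1)(n+2)) * a_n; check: a_0 = 1, a_1 = -2, a_2 = -4, a_3 = 8/3, a_4 = 8/3, a_5 = -16/15


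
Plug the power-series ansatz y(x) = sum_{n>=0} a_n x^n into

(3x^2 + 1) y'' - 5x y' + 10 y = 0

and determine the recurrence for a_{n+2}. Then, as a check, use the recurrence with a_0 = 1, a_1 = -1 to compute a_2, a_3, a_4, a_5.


Substitute y = sum_n a_n x^n.
(1 + 3 x^2) y'' contributes (n+2)(n+1) a_{n+2} + 3 n(n-1) a_n at x^n.
-5 x y'(x) contributes -5 n a_n at x^n.
10 y(x) contributes 10 a_n at x^n.
Matching x^n: (n+2)(n+1) a_{n+2} + (3 n(n-1) - 5 n + 10) a_n = 0.
Thus a_{n+2} = (-3 n(n-1) + 5 n - 10) / ((n+1)(n+2)) * a_n.

Check with a_0 = 1, a_1 = -1 (apply the recurrence for n = 0, 1, 2, 3): a_0 = 1, a_1 = -1, a_2 = -5, a_3 = 5/6, a_4 = 5/2, a_5 = -13/24.

a_(n+2) = (-3 n(n-1) + 5 n - 10) / ((n+1)(n+2)) * a_n; check: a_0 = 1, a_1 = -1, a_2 = -5, a_3 = 5/6, a_4 = 5/2, a_5 = -13/24


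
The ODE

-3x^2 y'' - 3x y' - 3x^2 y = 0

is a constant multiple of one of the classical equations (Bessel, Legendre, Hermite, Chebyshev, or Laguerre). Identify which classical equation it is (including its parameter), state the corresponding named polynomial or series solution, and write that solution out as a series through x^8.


All three coefficients share the factor -3; dividing through by -3 gives  x^2 y'' + x y' + x^2 y = 0.
This matches the Bessel equation x^2 y'' + x y' + (x^2 - nu^2) y = 0 with nu^2 = 0, so nu = 0; the solution bounded at x = 0 is J_0(x).
Frobenius at x = 0: indicial roots ±nu; for r = nu the recurrence k(k + 2nu) c_k = -c_{k-2} gives the standard series J_nu(x) = sum_{k>=0} (-1)^k / (k! (k+nu)!) (x/2)^(2k+nu). Evaluate the first 5 terms:
  k = 0: (-1)^0 / (0! * 0! * 2^0) x^0 = 1/(1*1*1) x^0 = (1) x^0
  k = 1: (-1)^1 / (1! * 1! * 2^2) x^2 = -1/(1*1*4) x^2 = (-1/4) x^2
  k = 2: (-1)^2 / (2! * 2! * 2^4) x^4 = 1/(2*2*16) x^4 = (1/64) x^4
  k = 3: (-1)^3 / (3! * 3! * 2^6) x^6 = -1/(6*6*64) x^6 = (-1/2304) x^6
  k = 4: (-1)^4 / (4! * 4! * 2^8) x^8 = 1/(24*24*256) x^8 = (1/147456) x^8
Hence J_0(x) = x^8/147456 - x^6/2304 + x^4/64 - x^2/4 + 1 + ....

J_0(x); series = x^8/147456 - x^6/2304 + x^4/64 - x^2/4 + 1


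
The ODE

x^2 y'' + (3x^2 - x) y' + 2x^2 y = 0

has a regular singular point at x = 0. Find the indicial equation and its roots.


Divide by x^2 to reach normal form y'' + P_1(x) y' + P_2(x) y = 0 with P_1(x) = 3 - 1/x and P_2(x) = 2.
x = 0 is a singular point because the y'-coefficient 3 - 1/x has a pole at x = 0.
It is a regular singular point because x P_1(x) = p(x) = 3x - 1 and x^2 P_2(x) = q(x) = 2x^2 are polynomials, hence analytic at x = 0.
p(0) = -1,  q(0) = 0.
Indicial equation: r(r-1) + p(0) r + q(0) = 0, i.e. r^2 + (p(0) - 1) r + q(0) = 0, i.e. r^2 - 2 r = 0.
Discriminant: (-2)^2 - 4(0) = 4, so r = (2 ± 2)/2.
Solving: r_1 = 2, r_2 = 0.

indicial: r^2 - 2 r = 0; roots r_1 = 2, r_2 = 0


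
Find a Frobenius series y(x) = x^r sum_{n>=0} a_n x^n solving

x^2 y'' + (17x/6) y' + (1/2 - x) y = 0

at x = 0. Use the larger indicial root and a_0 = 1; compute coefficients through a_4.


Write in Frobenius form y'' + (p(x)/x) y' + (q(x)/x^2) y = 0:
  p(x) = 17/6,  q(x) = 1/2 - x.
Indicial equation: r(r-1) + (17/6) r + (1/2) = 0 -> roots r_1 = -1/3, r_2 = -3/2.
Take r = r_1 = -1/3. Let y(x) = x^r sum_{n>=0} a_n x^n with a_0 = 1.
Substitute y = x^r sum a_n x^n and match x^{r+n}. The recurrence is
  D(n) a_n - 1 a_{n-1} = 0,  where D(n) = (r+n)(r+n-1) + (17/6)(r+n) + (1/2).
  a_n = 1 / D(n) * a_{n-1}.
Since the indicial polynomial factors as (r - r_1)(r - r_2), D(n) = (r_1 + n - r_1)(r_1 + n - r_2) = n(n + 7/6).
Evaluating step by step (a_0 = 1):
  n = 1: D(1) = 1(1 + 7/6) = 13/6; numerator = 1(1) = 1; a_1 = (1)/(13/6) = 6/13
  n = 2: D(2) = 2(2 + 7/6) = 19/3; numerator = 1(6/13) = 6/13; a_2 = (6/13)/(19/3) = 18/247
  n = 3: D(3) = 3(3 + 7/6) = 25/2; numerator = 1(18/247) = 18/247; a_3 = (18/247)/(25/2) = 36/6175
  n = 4: D(4) = 4(4 + 7/6) = 62/3; numerator = 1(36/6175) = 36/6175; a_4 = (36/6175)/(62/3) = 54/191425

r = -1/3; a_0 = 1; a_1 = 6/13; a_2 = 18/247; a_3 = 36/6175; a_4 = 54/191425


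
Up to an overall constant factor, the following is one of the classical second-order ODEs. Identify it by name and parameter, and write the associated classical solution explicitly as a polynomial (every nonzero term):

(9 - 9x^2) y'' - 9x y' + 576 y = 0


All three coefficients share the factor 9; dividing through by 9 gives  (1 - x^2) y'' - x y' + 64 y = 0.
This matches the Chebyshev equation (1 - x^2) y'' - x y' + n^2 y = 0 (note the -x y' term, not -2x y') with n^2 = 64, so n = 8; the polynomial solution is T_8(x).
With y = sum_k a_k x^k, matching x^k gives (k+2)(k+1) a_{k+2} = (k^2 - n^2) a_k = (k - 8)(k + 8) a_k. The right side vanishes at k = 8, so the series with the parity of 8 terminates at degree 8.
Standard normalization: leading coefficient of T_n is 2^(n-1), so a_8 = 2^7 = 128. Work downward with a_k = (k+1)(k+2) a_{k+2} / ((k - 8)(k + 8)):
  a_6 = (7)(8)(128) / ((6 - 8)(6 + 8)) = 7168/(-28) = -256
  a_4 = (5)(6)(-256) / ((4 - 8)(4 + 8)) = -7680/(-48) = 160
  a_2 = (3)(4)(160) / ((2 - 8)(2 + 8)) = 1920/(-60) = -32
  a_0 = (1)(2)(-32) / ((0 - 8)(0 + 8)) = -64/(-64) = 1
Hence T_8(x) = 128 x^8 - 256 x^6 + 160 x^4 - 32 x^2 + 1.

T_8(x); series = 128 x^8 - 256 x^6 + 160 x^4 - 32 x^2 + 1
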